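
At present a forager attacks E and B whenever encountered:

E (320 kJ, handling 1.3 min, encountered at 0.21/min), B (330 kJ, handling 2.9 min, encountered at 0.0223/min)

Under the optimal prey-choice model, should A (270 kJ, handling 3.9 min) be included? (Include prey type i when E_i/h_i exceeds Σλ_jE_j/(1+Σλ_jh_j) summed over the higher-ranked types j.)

Yes

Current rate: (0.21×320 + 0.0223×330)/(1 + 0.21×1.3 + 0.0223×2.9) = 55.74 kJ/min.
A: E/h = 270/3.9 = 69.23 kJ/min.
Since 69.23 > R, including A increases the long-run rate.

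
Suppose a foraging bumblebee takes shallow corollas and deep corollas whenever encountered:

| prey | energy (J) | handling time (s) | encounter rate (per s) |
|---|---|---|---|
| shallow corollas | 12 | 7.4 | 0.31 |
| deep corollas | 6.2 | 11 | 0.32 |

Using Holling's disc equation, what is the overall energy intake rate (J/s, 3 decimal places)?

0.837 J/s

Energy encountered per unit search time: 0.31×12 + 0.32×6.2 = 5.704 J/s.
Handling time per unit search time: 0.31×7.4 + 0.32×11 = 5.814.
Rate = 5.704/(1 + 5.814) = 0.8371 J/s.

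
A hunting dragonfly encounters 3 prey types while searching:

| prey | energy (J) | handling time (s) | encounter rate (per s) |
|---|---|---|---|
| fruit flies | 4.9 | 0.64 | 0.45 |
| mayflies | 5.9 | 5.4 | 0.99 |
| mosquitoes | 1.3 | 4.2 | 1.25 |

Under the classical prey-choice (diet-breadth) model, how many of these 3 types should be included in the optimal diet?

E/h in descending order: fruit flies 7.66, mayflies 1.09, mosquitoes 0.31 J/s. The optimal diet is the largest prefix of this list for which every included type satisfies E_i/h_i > R on the types above it.
Rate on top 1: 1.712. mayflies: 1.09 < 1.712 → exclude; stop.
Optimal diet: fruit flies — 1 of 3 types.

1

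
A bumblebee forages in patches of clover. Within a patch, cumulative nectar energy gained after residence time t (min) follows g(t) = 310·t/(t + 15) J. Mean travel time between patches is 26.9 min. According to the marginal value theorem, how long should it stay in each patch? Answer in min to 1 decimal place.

Optimal t* satisfies g'(t*) = g(t*)/(T + t*).
g'(t) = 310·15/(t + 15)². Setting 310·15/(t+15)² = 310t/[(t+15)(26.9+t)] gives 15(26.9+t) = t(t+15), so t² = 15×26.9 = 403.5.
t* = √403.5 = 20.09 min.

20.1 min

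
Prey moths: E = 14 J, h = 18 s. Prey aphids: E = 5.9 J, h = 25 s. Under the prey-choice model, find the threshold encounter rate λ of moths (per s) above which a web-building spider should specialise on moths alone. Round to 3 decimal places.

At the threshold, the rate on moths alone equals the profitability of aphids: λ·14/(1 + λ·18) = 5.9/25 = 0.236.
Rearranging, λ(14 − 0.236×18) = 0.236, so λ = 0.236/9.752 = 0.0242 per s.

0.024 per s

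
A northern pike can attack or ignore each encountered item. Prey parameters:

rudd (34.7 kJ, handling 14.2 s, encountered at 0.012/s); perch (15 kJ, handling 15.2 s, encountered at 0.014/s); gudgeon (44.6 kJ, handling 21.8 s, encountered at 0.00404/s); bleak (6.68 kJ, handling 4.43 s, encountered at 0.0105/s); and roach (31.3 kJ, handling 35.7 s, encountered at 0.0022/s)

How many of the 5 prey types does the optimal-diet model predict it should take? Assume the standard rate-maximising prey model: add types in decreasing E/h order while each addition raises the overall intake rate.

E/h in descending order: rudd 2.44, gudgeon 2.05, bleak 1.51, perch 0.987, roach 0.877 kJ/s. The optimal diet is the largest prefix of this list for which every included type satisfies E_i/h_i > R on the types above it.
Rate on top 1: 0.3558. gudgeon: 2.05 > 0.3558 → include.
Rate on top 2: 0.4741. bleak: 1.51 > 0.4741 → include.
Rate on top 3: 0.5109. perch: 0.987 > 0.5109 → include.
Rate on top 4: 0.5776. roach: 0.877 > 0.5776 → include.
Optimal diet: rudd, gudgeon, bleak, perch, roach — 5 of 5 types.

5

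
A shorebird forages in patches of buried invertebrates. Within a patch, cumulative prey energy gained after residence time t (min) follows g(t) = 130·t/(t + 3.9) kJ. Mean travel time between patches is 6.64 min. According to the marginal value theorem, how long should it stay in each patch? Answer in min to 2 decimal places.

Maximise g(t)/(T+t): set derivative to zero → g'(t)(T+t) = g(t).
g'(t) = 130·3.9/(t + 3.9)². Setting 130·3.9/(t+3.9)² = 130t/[(t+3.9)(6.64+t)] gives 3.9(6.64+t) = t(t+3.9), so t² = 3.9×6.64 = 25.9.
t* = √25.9 = 5.089 min.

5.09 min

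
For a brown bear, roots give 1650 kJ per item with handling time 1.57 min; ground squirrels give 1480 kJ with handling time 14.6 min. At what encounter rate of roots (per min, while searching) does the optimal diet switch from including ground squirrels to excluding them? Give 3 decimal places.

Drop ground squirrels once their profitability E₂/h₂ falls below the rate achievable on roots alone: E₂/h₂ = λE₁/(1 + λh₁).
Solve for λ: λE₁h₂ = E₂(1 + λh₁) → λ(E₁h₂ − E₂h₁) = E₂ → λ = E₂/(E₁h₂ − E₂h₁).
λ = 1480/(1650×14.6 − 1480×1.57) = 1480/2.177e+04 = 0.06799 per min.

0.068 per min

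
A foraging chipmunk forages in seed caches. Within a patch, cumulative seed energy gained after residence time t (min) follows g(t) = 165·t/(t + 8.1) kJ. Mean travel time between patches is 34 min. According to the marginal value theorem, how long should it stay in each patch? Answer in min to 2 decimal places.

16.60 min

By the marginal value theorem, leave when the instantaneous gain rate g'(t) equals the habitat-wide average g(t)/(T + t).
g'(t) = 165·8.1/(t + 8.1)². Setting 165·8.1/(t+8.1)² = 165t/[(t+8.1)(34+t)] gives 8.1(34+t) = t(t+8.1), so t² = 8.1×34 = 275.4.
t* = √275.4 = 16.6 min.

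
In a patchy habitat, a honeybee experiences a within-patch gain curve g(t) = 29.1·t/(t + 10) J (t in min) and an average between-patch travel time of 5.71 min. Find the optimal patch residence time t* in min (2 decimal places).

7.56 min

By the marginal value theorem, leave when the instantaneous gain rate g'(t) equals the habitat-wide average g(t)/(T + t).
g'(t) = 29.1·10/(t + 10)². Setting 29.1·10/(t+10)² = 29.1t/[(t+10)(5.71+t)] gives 10(5.71+t) = t(t+10), so t² = 10×5.71 = 57.1.
t* = √57.1 = 7.556 min.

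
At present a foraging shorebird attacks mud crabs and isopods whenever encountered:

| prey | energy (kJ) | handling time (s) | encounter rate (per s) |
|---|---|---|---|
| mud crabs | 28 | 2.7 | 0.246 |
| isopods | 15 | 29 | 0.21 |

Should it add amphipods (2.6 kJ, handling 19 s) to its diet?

No

On mud crabs and isopods alone, R = ΣλE/(1+Σλh) = 10.04/7.754 = 1.295 kJ/s.
Profitability of amphipods: 2.6/19 = 0.1368 kJ/s.
0.1368 < 1.295, so adding amphipods would lower the average — exclude it.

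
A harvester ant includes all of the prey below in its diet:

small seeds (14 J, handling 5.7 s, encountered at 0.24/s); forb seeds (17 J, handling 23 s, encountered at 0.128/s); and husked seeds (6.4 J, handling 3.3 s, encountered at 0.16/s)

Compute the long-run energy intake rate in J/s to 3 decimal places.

1.123 J/s

R = Σλ_iE_i / (1 + Σλ_ih_i)
Numerator: 0.24×14 + 0.128×17 + 0.16×6.4 = 6.56
Denominator: 1 + 0.24×5.7 + 0.128×23 + 0.16×3.3 = 5.84
R = 6.56/5.84 = 1.123 J/s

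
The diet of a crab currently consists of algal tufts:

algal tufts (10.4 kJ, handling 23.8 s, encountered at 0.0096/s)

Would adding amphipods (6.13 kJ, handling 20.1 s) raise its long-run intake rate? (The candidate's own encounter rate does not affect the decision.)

Yes

Intake rate on the current diet: R = (0.0096×10.4) / (1 + 0.0096×23.8) = 0.09984/1.228 = 0.08127 kJ/s.
amphipods: E/h = 6.13/20.1 = 0.305 kJ/s.
0.305 > 0.08127, so adding amphipods raises the average — include it.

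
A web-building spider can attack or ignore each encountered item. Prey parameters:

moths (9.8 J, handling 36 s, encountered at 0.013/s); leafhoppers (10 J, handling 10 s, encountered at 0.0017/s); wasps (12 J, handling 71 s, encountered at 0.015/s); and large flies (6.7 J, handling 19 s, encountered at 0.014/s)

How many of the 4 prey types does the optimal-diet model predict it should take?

E/h in descending order: leafhoppers 1, large flies 0.353, moths 0.272, wasps 0.169 J/s. The optimal diet is the largest prefix of this list for which every included type satisfies E_i/h_i > R on the types above it.
Rate on top 1: 0.01672. large flies: 0.353 > 0.01672 → include.
Rate on top 2: 0.08636. moths: 0.272 > 0.08636 → include.
Rate on top 3: 0.136. wasps: 0.169 > 0.136 → include.
Optimal diet: leafhoppers, large flies, moths, wasps — 4 of 4 types.

4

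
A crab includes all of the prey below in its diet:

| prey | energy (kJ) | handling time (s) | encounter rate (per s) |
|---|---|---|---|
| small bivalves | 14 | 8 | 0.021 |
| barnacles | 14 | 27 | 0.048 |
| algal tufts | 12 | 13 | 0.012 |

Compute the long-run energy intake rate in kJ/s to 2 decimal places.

0.42 kJ/s

R = (0.021×14 + 0.048×14 + 0.012×12) / (1 + 0.021×8 + 0.048×27 + 0.012×13) = 1.11/2.62 = 0.4237 kJ/s.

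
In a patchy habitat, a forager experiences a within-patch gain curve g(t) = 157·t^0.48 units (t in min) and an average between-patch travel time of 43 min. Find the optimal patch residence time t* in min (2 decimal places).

39.69 min

Maximise g(t)/(T+t): set derivative to zero → g'(t)(T+t) = g(t).
g'(t) = 0.48·157·t^-0.52. Setting 0.48·157·t^-0.52 = 157·t^0.48/(43+t) gives 0.48(43+t) = t, so 0.52·t = 0.48×43.
t* = 0.48×43/0.52 = 39.69 min.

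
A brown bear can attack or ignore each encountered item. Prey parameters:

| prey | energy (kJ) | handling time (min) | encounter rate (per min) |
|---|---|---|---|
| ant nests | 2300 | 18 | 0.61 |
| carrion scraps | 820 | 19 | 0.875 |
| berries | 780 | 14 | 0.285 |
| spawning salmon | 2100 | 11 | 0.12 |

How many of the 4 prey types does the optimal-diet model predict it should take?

2

E/h in descending order: spawning salmon 191, ant nests 128, berries 55.7, carrion scraps 43.2 kJ/min. The optimal diet is the largest prefix of this list for which every included type satisfies E_i/h_i > R on the types above it.
Rate on top 1: 108.6. ant nests: 128 > 108.6 → include.
Rate on top 2: 124.4. berries: 55.7 < 124.4 → exclude; stop.
Optimal diet: spawning salmon, ant nests — 2 of 4 types.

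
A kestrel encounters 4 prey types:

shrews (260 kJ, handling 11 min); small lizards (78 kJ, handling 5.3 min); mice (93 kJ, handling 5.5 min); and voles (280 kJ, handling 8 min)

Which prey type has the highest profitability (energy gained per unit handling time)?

voles

Profitability E/h (kJ/min): shrews = 260/11 = 23.6, small lizards = 78/5.3 = 14.7, mice = 93/5.5 = 16.9, voles = 280/8 = 35.
Ranked: voles > shrews > mice > small lizards.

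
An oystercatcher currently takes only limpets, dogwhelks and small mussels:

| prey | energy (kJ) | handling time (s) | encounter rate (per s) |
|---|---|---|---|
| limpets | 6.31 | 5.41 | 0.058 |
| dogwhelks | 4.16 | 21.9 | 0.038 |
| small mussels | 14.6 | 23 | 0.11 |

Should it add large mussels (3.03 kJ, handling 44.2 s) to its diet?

No

On limpets, dogwhelks and small mussels alone, R = ΣλE/(1+Σλh) = 2.13/4.676 = 0.4555 kJ/s.
large mussels: E/h = 3.03/44.2 = 0.06855 kJ/s.
0.06855 < 0.4555, so adding large mussels would lower the average — exclude it.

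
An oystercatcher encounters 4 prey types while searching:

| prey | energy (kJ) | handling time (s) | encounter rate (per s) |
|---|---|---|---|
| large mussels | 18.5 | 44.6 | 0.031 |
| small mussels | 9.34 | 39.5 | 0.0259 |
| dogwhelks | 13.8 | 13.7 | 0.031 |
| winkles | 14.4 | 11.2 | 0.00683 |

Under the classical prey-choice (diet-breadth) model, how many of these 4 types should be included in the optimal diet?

3

Rank by E/h (kJ/s): winkles 1.29, dogwhelks 1.01, large mussels 0.415, small mussels 0.236. Include each in turn until the next type's E/h falls below the running intake rate.
Rate on top 1: 0.09136. dogwhelks: 1.01 > 0.09136 → include.
Rate on top 2: 0.3505. large mussels: 0.415 > 0.3505 → include.
Rate on top 3: 0.3813. small mussels: 0.236 < 0.3813 → exclude; stop.
Optimal diet: winkles, dogwhelks, large mussels — 3 of 4 types.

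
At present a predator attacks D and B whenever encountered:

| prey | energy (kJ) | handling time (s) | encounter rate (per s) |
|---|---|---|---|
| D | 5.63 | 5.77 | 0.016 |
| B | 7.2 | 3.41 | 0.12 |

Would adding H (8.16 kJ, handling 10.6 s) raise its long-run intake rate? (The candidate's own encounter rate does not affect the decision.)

Yes

Intake rate on the current diet: R = (0.016×5.63 + 0.12×7.2) / (1 + 0.016×5.77 + 0.12×3.41) = 0.9541/1.502 = 0.6354 kJ/s.
Profitability of H: 8.16/10.6 = 0.7698 kJ/s.
0.7698 > 0.6354, so adding H raises the average — include it.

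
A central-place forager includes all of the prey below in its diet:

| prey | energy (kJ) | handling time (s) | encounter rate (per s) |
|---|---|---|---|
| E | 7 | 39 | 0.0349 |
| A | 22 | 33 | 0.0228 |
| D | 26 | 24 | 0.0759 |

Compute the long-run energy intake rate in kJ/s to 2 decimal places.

R = (0.0349×7 + 0.0228×22 + 0.0759×26) / (1 + 0.0349×39 + 0.0228×33 + 0.0759×24) = 2.719/4.935 = 0.551 kJ/s.

0.55 kJ/s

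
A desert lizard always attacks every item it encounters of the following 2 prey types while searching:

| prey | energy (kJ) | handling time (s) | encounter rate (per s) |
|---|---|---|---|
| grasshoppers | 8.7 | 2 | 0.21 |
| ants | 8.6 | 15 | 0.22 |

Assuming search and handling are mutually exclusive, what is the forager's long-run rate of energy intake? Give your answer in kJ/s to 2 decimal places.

Energy encountered per unit search time: 0.21×8.7 + 0.22×8.6 = 3.719 kJ/s.
Handling time per unit search time: 0.21×2 + 0.22×15 = 3.72.
Rate = 3.719/(1 + 3.72) = 0.7879 kJ/s.

0.79 kJ/s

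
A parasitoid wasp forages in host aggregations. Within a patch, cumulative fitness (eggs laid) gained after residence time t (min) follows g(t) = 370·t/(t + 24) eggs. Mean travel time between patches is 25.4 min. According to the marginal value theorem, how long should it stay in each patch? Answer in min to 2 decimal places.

24.69 min

Optimal t* satisfies g'(t*) = g(t*)/(T + t*).
g'(t) = 370·24/(t + 24)². Setting 370·24/(t+24)² = 370t/[(t+24)(25.4+t)] gives 24(25.4+t) = t(t+24), so t² = 24×25.4 = 609.6.
t* = √609.6 = 24.69 min.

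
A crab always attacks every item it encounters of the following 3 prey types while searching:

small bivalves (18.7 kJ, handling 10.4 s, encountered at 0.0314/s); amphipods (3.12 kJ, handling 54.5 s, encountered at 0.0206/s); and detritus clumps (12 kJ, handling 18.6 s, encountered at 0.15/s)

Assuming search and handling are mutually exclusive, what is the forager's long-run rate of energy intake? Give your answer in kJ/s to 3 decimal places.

R = (0.0314×18.7 + 0.0206×3.12 + 0.15×12) / (1 + 0.0314×10.4 + 0.0206×54.5 + 0.15×18.6) = 2.451/5.239 = 0.4679 kJ/s.

0.468 kJ/s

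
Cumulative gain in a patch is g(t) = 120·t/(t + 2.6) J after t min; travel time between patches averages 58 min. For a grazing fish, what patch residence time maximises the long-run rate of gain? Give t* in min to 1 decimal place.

12.3 min

Optimal t* satisfies g'(t*) = g(t*)/(T + t*).
g'(t) = 120·2.6/(t + 2.6)². Setting 120·2.6/(t+2.6)² = 120t/[(t+2.6)(58+t)] gives 2.6(58+t) = t(t+2.6), so t² = 2.6×58 = 150.8.
t* = √150.8 = 12.28 min.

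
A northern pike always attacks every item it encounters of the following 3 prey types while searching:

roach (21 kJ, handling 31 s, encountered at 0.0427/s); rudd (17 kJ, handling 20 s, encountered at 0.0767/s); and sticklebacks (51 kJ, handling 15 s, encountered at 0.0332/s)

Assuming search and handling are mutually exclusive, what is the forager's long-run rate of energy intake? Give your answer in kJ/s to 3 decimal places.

R = Σλ_iE_i / (1 + Σλ_ih_i)
Numerator: 0.0427×21 + 0.0767×17 + 0.0332×51 = 3.894
Denominator: 1 + 0.0427×31 + 0.0767×20 + 0.0332×15 = 4.356
R = 3.894/4.356 = 0.894 kJ/s

0.894 kJ/s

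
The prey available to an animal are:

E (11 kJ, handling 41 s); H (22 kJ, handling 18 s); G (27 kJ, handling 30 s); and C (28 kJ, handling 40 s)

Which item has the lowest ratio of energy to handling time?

E

Profitability E/h (kJ/s): E = 11/41 = 0.268, H = 22/18 = 1.22, G = 27/30 = 0.9, C = 28/40 = 0.7.
Ranked: H > G > C > E.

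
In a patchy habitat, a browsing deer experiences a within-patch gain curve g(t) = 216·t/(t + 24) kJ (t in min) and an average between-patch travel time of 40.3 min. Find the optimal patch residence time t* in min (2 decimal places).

Maximise g(t)/(T+t): set derivative to zero → g'(t)(T+t) = g(t).
g'(t) = 216·24/(t + 24)². Setting 216·24/(t+24)² = 216t/[(t+24)(40.3+t)] gives 24(40.3+t) = t(t+24), so t² = 24×40.3 = 967.2.
t* = √967.2 = 31.1 min.

31.10 min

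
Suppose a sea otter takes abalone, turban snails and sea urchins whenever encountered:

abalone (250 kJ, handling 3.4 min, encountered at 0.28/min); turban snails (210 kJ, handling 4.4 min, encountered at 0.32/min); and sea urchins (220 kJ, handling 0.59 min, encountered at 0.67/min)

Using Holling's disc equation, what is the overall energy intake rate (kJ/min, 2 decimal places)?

75.79 kJ/min

R = Σλ_iE_i / (1 + Σλ_ih_i)
Numerator: 0.28×250 + 0.32×210 + 0.67×220 = 284.6
Denominator: 1 + 0.28×3.4 + 0.32×4.4 + 0.67×0.59 = 3.755
R = 284.6/3.755 = 75.79 kJ/min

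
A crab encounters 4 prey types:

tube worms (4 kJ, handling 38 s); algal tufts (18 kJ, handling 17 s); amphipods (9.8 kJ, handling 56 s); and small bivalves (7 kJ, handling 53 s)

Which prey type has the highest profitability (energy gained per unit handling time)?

algal tufts

Profitability E/h (kJ/s): tube worms = 4/38 = 0.105, algal tufts = 18/17 = 1.06, amphipods = 9.8/56 = 0.175, small bivalves = 7/53 = 0.132.
Ranked: algal tufts > amphipods > small bivalves > tube worms.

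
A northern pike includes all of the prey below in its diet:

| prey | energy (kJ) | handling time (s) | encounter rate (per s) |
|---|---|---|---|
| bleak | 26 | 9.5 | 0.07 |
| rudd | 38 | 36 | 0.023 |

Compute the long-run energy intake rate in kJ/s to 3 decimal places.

1.081 kJ/s

R = Σλ_iE_i / (1 + Σλ_ih_i)
Numerator: 0.07×26 + 0.023×38 = 2.694
Denominator: 1 + 0.07×9.5 + 0.023×36 = 2.493
R = 2.694/2.493 = 1.081 kJ/s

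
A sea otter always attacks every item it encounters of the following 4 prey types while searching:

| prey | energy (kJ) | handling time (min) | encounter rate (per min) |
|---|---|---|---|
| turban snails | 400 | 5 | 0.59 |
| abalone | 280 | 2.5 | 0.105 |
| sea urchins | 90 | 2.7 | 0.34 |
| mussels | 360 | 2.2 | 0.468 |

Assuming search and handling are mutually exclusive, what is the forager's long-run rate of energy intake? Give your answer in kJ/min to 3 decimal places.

75.401 kJ/min

R = Σλ_iE_i / (1 + Σλ_ih_i)
Numerator: 0.59×400 + 0.105×280 + 0.34×90 + 0.468×360 = 464.5
Denominator: 1 + 0.59×5 + 0.105×2.5 + 0.34×2.7 + 0.468×2.2 = 6.16
R = 464.5/6.16 = 75.4 kJ/min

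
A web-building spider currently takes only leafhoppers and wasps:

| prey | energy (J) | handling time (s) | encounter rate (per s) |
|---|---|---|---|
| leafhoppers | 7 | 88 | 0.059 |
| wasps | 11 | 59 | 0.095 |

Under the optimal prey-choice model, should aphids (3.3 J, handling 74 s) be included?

No

On leafhoppers and wasps alone, R = ΣλE/(1+Σλh) = 1.458/11.8 = 0.1236 J/s.
Profitability of aphids: 3.3/74 = 0.04459 J/s.
0.04459 < 0.1236, so adding aphids would lower the average — exclude it.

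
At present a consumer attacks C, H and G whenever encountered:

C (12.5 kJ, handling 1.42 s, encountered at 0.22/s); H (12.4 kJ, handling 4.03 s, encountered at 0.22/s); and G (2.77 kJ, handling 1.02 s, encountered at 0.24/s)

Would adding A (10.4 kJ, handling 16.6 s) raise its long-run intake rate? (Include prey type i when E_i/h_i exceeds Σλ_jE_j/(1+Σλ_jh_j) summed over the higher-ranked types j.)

No

Current rate: (0.22×12.5 + 0.22×12.4 + 0.24×2.77)/(1 + 0.22×1.42 + 0.22×4.03 + 0.24×1.02) = 2.514 kJ/s.
Profitability of A: 10.4/16.6 = 0.6265 kJ/s.
Since 0.6265 < R, time spent handling A is better spent searching.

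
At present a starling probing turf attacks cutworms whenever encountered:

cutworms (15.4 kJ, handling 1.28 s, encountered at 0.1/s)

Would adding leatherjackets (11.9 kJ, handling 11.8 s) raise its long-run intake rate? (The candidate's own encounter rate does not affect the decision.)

Intake rate on the current diet: R = (0.1×15.4) / (1 + 0.1×1.28) = 1.54/1.128 = 1.365 kJ/s.
Profitability of leatherjackets: 11.9/11.8 = 1.008 kJ/s.
Since 1.008 < R, time spent handling leatherjackets is better spent searching.

No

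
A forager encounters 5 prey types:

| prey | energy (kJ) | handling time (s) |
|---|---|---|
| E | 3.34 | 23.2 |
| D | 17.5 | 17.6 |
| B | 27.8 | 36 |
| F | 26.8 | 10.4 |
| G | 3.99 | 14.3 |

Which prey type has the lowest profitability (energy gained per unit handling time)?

E

Profitability E/h (kJ/s): E = 3.34/23.2 = 0.144, D = 17.5/17.6 = 0.994, B = 27.8/36 = 0.772, F = 26.8/10.4 = 2.58, G = 3.99/14.3 = 0.279.
Ranked: F > D > B > G > E.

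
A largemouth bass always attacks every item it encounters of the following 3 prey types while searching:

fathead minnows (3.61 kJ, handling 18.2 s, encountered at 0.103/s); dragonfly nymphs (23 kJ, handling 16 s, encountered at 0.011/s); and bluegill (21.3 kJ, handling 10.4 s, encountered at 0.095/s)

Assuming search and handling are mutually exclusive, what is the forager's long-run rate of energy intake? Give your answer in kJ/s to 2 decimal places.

0.66 kJ/s

R = Σλ_iE_i / (1 + Σλ_ih_i)
Numerator: 0.103×3.61 + 0.011×23 + 0.095×21.3 = 2.648
Denominator: 1 + 0.103×18.2 + 0.011×16 + 0.095×10.4 = 4.039
R = 2.648/4.039 = 0.6558 kJ/s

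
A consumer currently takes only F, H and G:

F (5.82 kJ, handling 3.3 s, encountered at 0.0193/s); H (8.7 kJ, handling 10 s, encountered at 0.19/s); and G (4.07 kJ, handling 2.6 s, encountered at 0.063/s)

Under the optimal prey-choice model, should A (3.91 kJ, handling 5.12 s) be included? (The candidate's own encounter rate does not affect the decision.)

Current rate: (0.0193×5.82 + 0.19×8.7 + 0.063×4.07)/(1 + 0.0193×3.3 + 0.19×10 + 0.063×2.6) = 0.6464 kJ/s.
Profitability of A: 3.91/5.12 = 0.7637 kJ/s.
Since 0.7637 > R, including A increases the long-run rate.

Yes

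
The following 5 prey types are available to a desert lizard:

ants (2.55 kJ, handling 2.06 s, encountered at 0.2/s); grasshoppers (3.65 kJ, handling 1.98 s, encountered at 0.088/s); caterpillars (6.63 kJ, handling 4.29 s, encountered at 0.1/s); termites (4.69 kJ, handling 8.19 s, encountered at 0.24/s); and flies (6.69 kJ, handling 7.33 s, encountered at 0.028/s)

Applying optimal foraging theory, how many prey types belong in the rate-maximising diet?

4

Profitabilities (E/h, kJ/s): grasshoppers 1.84, caterpillars 1.55, ants 1.24, flies 0.913, termites 0.573. Add prey in this order while the next type's profitability exceeds the intake rate on those already taken.
Rate on top 1: 0.2735. caterpillars: 1.55 > 0.2735 → include.
Rate on top 2: 0.6139. ants: 1.24 > 0.6139 → include.
Rate on top 3: 0.7415. flies: 0.913 > 0.7415 → include.
Rate on top 4: 0.7573. termites: 0.573 < 0.7573 → exclude; stop.
Optimal diet: grasshoppers, caterpillars, ants, flies — 4 of 5 types.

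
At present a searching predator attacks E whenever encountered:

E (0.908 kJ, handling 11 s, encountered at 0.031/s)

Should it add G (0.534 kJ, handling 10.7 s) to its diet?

Yes

On E alone, R = ΣλE/(1+Σλh) = 0.02815/1.341 = 0.02099 kJ/s.
Profitability of G: 0.534/10.7 = 0.04991 kJ/s.
Since 0.04991 > R, including G increases the long-run rate.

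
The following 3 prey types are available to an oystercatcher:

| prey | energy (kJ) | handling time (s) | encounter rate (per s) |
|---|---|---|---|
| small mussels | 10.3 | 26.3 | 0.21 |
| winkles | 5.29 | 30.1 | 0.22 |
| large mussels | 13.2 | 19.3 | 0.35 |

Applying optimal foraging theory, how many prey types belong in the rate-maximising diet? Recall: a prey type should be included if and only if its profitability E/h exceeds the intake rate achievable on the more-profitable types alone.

Rank by E/h (kJ/s): large mussels 0.684, small mussels 0.392, winkles 0.176. Include each in turn until the next type's E/h falls below the running intake rate.
Rate on top 1: 0.5957. small mussels: 0.392 < 0.5957 → exclude; stop.
Optimal diet: large mussels — 1 of 3 types.

1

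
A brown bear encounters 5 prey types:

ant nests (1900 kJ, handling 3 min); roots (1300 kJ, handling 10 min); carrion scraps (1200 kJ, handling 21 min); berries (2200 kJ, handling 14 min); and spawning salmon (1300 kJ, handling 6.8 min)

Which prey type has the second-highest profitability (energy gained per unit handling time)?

spawning salmon

In descending order of E/h:
ant nests: 1900/3 = 633 kJ/min
spawning salmon: 1300/6.8 = 191 kJ/min
berries: 2200/14 = 157 kJ/min
roots: 1300/10 = 130 kJ/min
carrion scraps: 1200/21 = 57.1 kJ/min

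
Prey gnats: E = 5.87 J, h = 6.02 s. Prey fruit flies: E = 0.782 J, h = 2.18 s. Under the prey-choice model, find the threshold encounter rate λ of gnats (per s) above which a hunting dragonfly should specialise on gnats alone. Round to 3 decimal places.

The zero-one rule: include fruit flies iff E₂/h₂ > λE₁/(1+λh₁). Equality gives the switch point.
λE₁h₂ = E₂ + λE₂h₁ ⇒ λ = E₂/(E₁h₂ − E₂h₁) = 0.782/(12.8 − 4.708) = 0.09667 per s.

0.097 per s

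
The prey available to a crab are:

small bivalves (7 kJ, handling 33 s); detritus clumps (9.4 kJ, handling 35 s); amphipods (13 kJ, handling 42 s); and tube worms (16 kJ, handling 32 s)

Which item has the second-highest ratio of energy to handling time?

amphipods

Profitability E/h (kJ/s): small bivalves = 7/33 = 0.212, detritus clumps = 9.4/35 = 0.269, amphipods = 13/42 = 0.31, tube worms = 16/32 = 0.5.
Ranked: tube worms > amphipods > detritus clumps > small bivalves.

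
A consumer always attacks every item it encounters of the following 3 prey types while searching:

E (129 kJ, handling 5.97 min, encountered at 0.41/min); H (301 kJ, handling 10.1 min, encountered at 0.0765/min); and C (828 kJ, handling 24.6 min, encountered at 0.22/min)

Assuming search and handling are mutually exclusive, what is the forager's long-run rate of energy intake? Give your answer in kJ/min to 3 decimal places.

26.793 kJ/min

R = (0.41×129 + 0.0765×301 + 0.22×828) / (1 + 0.41×5.97 + 0.0765×10.1 + 0.22×24.6) = 258.1/9.632 = 26.79 kJ/min.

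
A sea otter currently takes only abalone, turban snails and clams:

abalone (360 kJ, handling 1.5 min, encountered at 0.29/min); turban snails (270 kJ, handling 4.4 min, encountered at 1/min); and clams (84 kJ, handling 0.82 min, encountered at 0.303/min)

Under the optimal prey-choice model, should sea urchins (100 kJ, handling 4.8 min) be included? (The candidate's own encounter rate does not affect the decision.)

Current rate: (0.29×360 + 1×270 + 0.303×84)/(1 + 0.29×1.5 + 1×4.4 + 0.303×0.82) = 65.73 kJ/min.
sea urchins: E/h = 100/4.8 = 20.83 kJ/min.
Since 20.83 < R, time spent handling sea urchins is better spent searching.

No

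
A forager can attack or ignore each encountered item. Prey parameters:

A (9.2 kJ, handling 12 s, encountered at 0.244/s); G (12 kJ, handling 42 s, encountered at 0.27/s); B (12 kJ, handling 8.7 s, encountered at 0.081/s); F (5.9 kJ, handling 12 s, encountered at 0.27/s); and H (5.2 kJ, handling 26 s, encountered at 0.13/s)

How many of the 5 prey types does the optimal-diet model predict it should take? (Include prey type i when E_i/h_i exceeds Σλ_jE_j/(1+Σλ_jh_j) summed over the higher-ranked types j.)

Rank by E/h (kJ/s): B 1.38, A 0.767, F 0.492, G 0.286, H 0.2. Include each in turn until the next type's E/h falls below the running intake rate.
Rate on top 1: 0.5702. A: 0.767 > 0.5702 → include.
Rate on top 2: 0.6944. F: 0.492 < 0.6944 → exclude; stop.
Optimal diet: B, A — 2 of 5 types.

2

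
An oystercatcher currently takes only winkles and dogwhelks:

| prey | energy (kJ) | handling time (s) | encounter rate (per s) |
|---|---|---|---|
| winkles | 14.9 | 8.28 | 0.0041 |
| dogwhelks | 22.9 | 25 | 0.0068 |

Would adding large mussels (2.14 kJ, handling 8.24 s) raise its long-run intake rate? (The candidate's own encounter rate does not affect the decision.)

Intake rate on the current diet: R = (0.0041×14.9 + 0.0068×22.9) / (1 + 0.0041×8.28 + 0.0068×25) = 0.2168/1.204 = 0.1801 kJ/s.
Profitability of large mussels: 2.14/8.24 = 0.2597 kJ/s.
Since 0.2597 > R, including large mussels increases the long-run rate.

Yes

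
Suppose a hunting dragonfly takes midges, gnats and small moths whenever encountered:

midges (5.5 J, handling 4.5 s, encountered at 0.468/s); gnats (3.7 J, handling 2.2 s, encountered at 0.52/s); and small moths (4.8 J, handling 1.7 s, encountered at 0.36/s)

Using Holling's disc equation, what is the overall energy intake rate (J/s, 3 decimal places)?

1.281 J/s

R = Σλ_iE_i / (1 + Σλ_ih_i)
Numerator: 0.468×5.5 + 0.52×3.7 + 0.36×4.8 = 6.226
Denominator: 1 + 0.468×4.5 + 0.52×2.2 + 0.36×1.7 = 4.862
R = 6.226/4.862 = 1.281 J/s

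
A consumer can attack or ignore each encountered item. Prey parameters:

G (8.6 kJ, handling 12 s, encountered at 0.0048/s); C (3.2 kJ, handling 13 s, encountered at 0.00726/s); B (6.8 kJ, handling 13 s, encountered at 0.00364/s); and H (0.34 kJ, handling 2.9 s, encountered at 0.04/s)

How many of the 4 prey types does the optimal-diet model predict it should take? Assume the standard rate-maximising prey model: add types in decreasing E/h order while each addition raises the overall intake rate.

4

Profitabilities (E/h, kJ/s): G 0.717, B 0.523, C 0.246, H 0.117. Add prey in this order while the next type's profitability exceeds the intake rate on those already taken.
Rate on top 1: 0.03903. B: 0.523 > 0.03903 → include.
Rate on top 2: 0.05976. C: 0.246 > 0.05976 → include.
Rate on top 3: 0.07443. H: 0.117 > 0.07443 → include.
Optimal diet: G, B, C, H — 4 of 4 types.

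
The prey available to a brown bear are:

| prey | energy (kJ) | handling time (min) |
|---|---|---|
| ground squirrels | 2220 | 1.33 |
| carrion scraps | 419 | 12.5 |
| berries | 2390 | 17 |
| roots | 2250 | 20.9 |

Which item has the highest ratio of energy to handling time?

Profitability E/h (kJ/min): ground squirrels = 2220/1.33 = 1.67e+03, carrion scraps = 419/12.5 = 33.5, berries = 2390/17 = 141, roots = 2250/20.9 = 108.
Ranked: ground squirrels > berries > roots > carrion scraps.

ground squirrels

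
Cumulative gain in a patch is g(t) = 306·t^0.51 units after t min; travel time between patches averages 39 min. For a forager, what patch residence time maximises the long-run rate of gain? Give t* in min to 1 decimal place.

40.6 min

Optimal t* satisfies g'(t*) = g(t*)/(T + t*).
g'(t) = 0.51·306·t^-0.49. Setting 0.51·306·t^-0.49 = 306·t^0.51/(39+t) gives 0.51(39+t) = t, so 0.49·t = 0.51×39.
t* = 0.51×39/0.49 = 40.59 min.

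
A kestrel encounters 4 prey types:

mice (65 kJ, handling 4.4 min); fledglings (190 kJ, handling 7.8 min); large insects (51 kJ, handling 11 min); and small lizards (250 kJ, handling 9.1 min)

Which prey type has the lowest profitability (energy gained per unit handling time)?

large insects

Profitability E/h (kJ/min): mice = 65/4.4 = 14.8, fledglings = 190/7.8 = 24.4, large insects = 51/11 = 4.64, small lizards = 250/9.1 = 27.5.
Ranked: small lizards > fledglings > mice > large insects.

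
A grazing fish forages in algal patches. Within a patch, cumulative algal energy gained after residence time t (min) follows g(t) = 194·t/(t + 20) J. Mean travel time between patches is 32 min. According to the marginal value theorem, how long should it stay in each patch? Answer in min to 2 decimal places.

25.30 min

Maximise g(t)/(T+t): set derivative to zero → g'(t)(T+t) = g(t).
g'(t) = 194·20/(t + 20)². Setting 194·20/(t+20)² = 194t/[(t+20)(32+t)] gives 20(32+t) = t(t+20), so t² = 20×32 = 640.
t* = √640 = 25.3 min.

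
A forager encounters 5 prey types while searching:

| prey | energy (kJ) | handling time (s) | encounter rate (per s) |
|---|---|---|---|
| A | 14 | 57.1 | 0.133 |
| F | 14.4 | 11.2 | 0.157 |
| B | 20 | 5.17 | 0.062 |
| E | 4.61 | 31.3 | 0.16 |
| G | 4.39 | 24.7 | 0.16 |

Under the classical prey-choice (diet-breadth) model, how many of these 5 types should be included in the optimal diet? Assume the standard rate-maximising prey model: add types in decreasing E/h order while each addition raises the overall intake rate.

2

Rank by E/h (kJ/s): B 3.87, F 1.29, A 0.245, G 0.178, E 0.147. Include each in turn until the next type's E/h falls below the running intake rate.
Rate on top 1: 0.939. F: 1.29 > 0.939 → include.
Rate on top 2: 1.137. A: 0.245 < 1.137 → exclude; stop.
Optimal diet: B, F — 2 of 5 types.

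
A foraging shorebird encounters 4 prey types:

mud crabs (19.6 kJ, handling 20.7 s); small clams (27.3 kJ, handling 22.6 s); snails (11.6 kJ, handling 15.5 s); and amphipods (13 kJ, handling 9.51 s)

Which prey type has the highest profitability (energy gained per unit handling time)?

amphipods

Profitability E/h (kJ/s): mud crabs = 19.6/20.7 = 0.947, small clams = 27.3/22.6 = 1.21, snails = 11.6/15.5 = 0.748, amphipods = 13/9.51 = 1.37.
Ranked: amphipods > small clams > mud crabs > snails.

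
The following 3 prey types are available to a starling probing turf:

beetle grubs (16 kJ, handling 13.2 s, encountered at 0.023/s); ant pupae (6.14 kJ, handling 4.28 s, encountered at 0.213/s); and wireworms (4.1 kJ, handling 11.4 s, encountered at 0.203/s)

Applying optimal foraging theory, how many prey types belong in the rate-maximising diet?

2

Profitabilities (E/h, kJ/s): ant pupae 1.43, beetle grubs 1.21, wireworms 0.36. Add prey in this order while the next type's profitability exceeds the intake rate on those already taken.
Rate on top 1: 0.6841. beetle grubs: 1.21 > 0.6841 → include.
Rate on top 2: 0.7565. wireworms: 0.36 < 0.7565 → exclude; stop.
Optimal diet: ant pupae, beetle grubs — 2 of 3 types.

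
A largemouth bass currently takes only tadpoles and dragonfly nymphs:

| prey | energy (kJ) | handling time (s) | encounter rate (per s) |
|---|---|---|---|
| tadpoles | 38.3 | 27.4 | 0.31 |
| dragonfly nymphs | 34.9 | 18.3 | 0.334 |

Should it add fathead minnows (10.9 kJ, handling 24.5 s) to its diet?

Intake rate on the current diet: R = (0.31×38.3 + 0.334×34.9) / (1 + 0.31×27.4 + 0.334×18.3) = 23.53/15.61 = 1.508 kJ/s.
Profitability of fathead minnows: 10.9/24.5 = 0.4449 kJ/s.
Since 0.4449 < R, time spent handling fathead minnows is better spent searching.

No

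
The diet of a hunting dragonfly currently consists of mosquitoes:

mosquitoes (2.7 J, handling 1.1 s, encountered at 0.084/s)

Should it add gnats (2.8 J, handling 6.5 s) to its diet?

Intake rate on the current diet: R = (0.084×2.7) / (1 + 0.084×1.1) = 0.2268/1.092 = 0.2076 J/s.
Profitability of gnats: 2.8/6.5 = 0.4308 J/s.
Since 0.4308 > R, including gnats increases the long-run rate.

Yes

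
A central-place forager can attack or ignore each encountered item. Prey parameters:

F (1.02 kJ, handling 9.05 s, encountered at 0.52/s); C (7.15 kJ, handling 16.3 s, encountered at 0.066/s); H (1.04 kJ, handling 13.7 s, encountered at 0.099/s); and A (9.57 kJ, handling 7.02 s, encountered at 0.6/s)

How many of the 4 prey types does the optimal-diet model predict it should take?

1

E/h in descending order: A 1.36, C 0.439, F 0.113, H 0.0759 kJ/s. The optimal diet is the largest prefix of this list for which every included type satisfies E_i/h_i > R on the types above it.
Rate on top 1: 1.102. C: 0.439 < 1.102 → exclude; stop.
Optimal diet: A — 1 of 4 types.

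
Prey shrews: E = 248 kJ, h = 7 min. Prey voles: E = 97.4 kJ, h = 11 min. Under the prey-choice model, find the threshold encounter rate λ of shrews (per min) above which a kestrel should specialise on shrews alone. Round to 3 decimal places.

At the threshold, the rate on shrews alone equals the profitability of voles: λ·248/(1 + λ·7) = 97.4/11 = 8.855.
Rearranging, λ(248 − 8.855×7) = 8.855, so λ = 8.855/186 = 0.0476 per min.

0.048 per min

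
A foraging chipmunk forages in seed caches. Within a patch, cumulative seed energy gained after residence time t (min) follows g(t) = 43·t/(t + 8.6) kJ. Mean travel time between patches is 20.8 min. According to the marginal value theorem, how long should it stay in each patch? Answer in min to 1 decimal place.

Optimal t* satisfies g'(t*) = g(t*)/(T + t*).
g'(t) = 43·8.6/(t + 8.6)². Setting 43·8.6/(t+8.6)² = 43t/[(t+8.6)(20.8+t)] gives 8.6(20.8+t) = t(t+8.6), so t² = 8.6×20.8 = 178.9.
t* = √178.9 = 13.37 min.

13.4 min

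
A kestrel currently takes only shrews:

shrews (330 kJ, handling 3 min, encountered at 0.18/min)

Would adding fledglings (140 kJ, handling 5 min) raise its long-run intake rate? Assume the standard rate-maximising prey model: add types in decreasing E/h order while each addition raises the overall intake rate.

On shrews alone, R = ΣλE/(1+Σλh) = 59.4/1.54 = 38.57 kJ/min.
fledglings: E/h = 140/5 = 28 kJ/min.
28 < 38.57, so adding fledglings would lower the average — exclude it.

No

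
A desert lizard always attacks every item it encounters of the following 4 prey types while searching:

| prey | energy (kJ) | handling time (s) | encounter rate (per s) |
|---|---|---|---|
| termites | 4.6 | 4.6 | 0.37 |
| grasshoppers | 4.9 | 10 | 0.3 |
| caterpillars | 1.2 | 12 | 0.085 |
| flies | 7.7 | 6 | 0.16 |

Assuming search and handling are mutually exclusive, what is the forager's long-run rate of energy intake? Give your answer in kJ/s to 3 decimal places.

R = (0.37×4.6 + 0.3×4.9 + 0.085×1.2 + 0.16×7.7) / (1 + 0.37×4.6 + 0.3×10 + 0.085×12 + 0.16×6) = 4.506/7.682 = 0.5866 kJ/s.

0.587 kJ/s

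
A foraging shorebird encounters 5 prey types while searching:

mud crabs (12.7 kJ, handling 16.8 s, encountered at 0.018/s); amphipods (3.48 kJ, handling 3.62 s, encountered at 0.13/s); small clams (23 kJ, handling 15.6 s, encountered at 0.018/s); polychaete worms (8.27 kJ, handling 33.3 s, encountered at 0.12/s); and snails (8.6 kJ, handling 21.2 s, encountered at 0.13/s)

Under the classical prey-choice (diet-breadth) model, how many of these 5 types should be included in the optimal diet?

Profitabilities (E/h, kJ/s): small clams 1.47, amphipods 0.961, mud crabs 0.756, snails 0.406, polychaete worms 0.248. Add prey in this order while the next type's profitability exceeds the intake rate on those already taken.
Rate on top 1: 0.3232. amphipods: 0.961 > 0.3232 → include.
Rate on top 2: 0.4947. mud crabs: 0.756 > 0.4947 → include.
Rate on top 3: 0.5332. snails: 0.406 < 0.5332 → exclude; stop.
Optimal diet: small clams, amphipods, mud crabs — 3 of 5 types.

3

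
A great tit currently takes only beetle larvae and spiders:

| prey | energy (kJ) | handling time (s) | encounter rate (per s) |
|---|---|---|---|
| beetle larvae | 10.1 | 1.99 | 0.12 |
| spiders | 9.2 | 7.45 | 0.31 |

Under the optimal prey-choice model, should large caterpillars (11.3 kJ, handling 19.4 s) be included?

No

Current rate: (0.12×10.1 + 0.31×9.2)/(1 + 0.12×1.99 + 0.31×7.45) = 1.145 kJ/s.
large caterpillars: E/h = 11.3/19.4 = 0.5825 kJ/s.
0.5825 < 1.145, so adding large caterpillars would lower the average — exclude it.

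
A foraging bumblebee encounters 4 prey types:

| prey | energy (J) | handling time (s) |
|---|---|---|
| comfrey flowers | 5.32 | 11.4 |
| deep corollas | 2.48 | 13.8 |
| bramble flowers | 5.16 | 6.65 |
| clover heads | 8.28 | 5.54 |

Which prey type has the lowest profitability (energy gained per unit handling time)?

deep corollas

In descending order of E/h:
clover heads: 8.28/5.54 = 1.49 J/s
bramble flowers: 5.16/6.65 = 0.776 J/s
comfrey flowers: 5.32/11.4 = 0.467 J/s
deep corollas: 2.48/13.8 = 0.18 J/s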